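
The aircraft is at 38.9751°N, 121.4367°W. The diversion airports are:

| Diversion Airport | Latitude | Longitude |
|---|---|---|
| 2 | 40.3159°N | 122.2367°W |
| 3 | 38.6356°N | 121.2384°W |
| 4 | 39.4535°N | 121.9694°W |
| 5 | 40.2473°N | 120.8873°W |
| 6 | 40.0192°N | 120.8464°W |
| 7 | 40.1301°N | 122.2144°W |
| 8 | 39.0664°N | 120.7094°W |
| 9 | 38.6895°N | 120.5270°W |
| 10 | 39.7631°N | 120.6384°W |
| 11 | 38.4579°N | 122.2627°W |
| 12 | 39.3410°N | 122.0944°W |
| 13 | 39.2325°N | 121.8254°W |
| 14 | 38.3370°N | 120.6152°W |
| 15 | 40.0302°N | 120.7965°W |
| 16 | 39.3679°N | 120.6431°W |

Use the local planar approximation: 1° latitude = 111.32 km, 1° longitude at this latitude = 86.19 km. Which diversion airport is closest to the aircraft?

Distances from 38.9751°N, 121.4367°W:
2: 164.4150 km
3: 41.4782 km
4: 70.3149 km
5: 149.3281 km
6: 126.8771 km
7: 144.9981 km
8: 63.5046 km
9: 84.6077 km
10: 111.4855 km
11: 91.5603 km
12: 69.8035 km
13: 44.0843 km
14: 100.2950 km
15: 129.7693 km
16: 81.1826 km
Minimum: 3 at 41.4782 km.

3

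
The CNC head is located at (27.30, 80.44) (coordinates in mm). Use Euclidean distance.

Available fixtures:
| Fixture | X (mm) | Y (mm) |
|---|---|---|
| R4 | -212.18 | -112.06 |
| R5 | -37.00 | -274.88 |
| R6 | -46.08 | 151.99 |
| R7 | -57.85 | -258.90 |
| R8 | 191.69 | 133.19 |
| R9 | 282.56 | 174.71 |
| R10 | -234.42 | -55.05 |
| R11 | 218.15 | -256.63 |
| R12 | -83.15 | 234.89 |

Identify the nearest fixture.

Distances from (27.30, 80.44):
R4: 307.26 mm
R5: 361.09 mm
R6: 102.49 mm
R7: 349.86 mm
R8: 172.65 mm
R9: 272.11 mm
R10: 294.71 mm
R11: 387.35 mm
R12: 189.88 mm
Minimum: R6 at 102.49 mm.

R6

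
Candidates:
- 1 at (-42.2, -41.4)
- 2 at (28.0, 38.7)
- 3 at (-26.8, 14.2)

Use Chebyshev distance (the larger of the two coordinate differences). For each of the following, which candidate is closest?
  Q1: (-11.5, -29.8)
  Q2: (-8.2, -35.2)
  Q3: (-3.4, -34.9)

Q1→1; Q2→1; Q3→1

Q1 at (-11.5, -29.8):
  1: 30.7
  2: 68.5
  3: 44.0
  → nearest: 1 (30.7)
Q2 at (-8.2, -35.2):
  1: 34.0
  2: 73.9
  3: 49.4
  → nearest: 1 (34.0)
Q3 at (-3.4, -34.9):
  1: 38.8
  2: 73.6
  3: 49.1
  → nearest: 1 (38.8)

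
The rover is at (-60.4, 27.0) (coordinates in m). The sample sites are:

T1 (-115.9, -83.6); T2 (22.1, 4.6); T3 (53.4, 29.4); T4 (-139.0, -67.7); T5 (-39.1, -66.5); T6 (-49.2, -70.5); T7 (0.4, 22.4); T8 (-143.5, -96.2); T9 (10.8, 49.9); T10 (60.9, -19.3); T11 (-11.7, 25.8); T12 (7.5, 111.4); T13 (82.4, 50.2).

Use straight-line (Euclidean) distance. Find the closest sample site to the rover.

Distances from (-60.4, 27.0):
T1: √((-55.5)² + (-110.6)²) = √(3080.250 + 12232.360) = 123.7 m
T2: √((82.5)² + (-22.4)²) = √(6806.250 + 501.760) = 85.5 m
T3: √((113.8)² + (2.4)²) = √(12950.440 + 5.760) = 113.8 m
T4: √((-78.6)² + (-94.7)²) = √(6177.960 + 8968.090) = 123.1 m
T5: √((21.3)² + (-93.5)²) = √(453.690 + 8742.250) = 95.9 m
T6: √((11.2)² + (-97.5)²) = √(125.440 + 9506.250) = 98.1 m
T7: √((60.8)² + (-4.6)²) = √(3696.640 + 21.160) = 61.0 m
T8: √((-83.1)² + (-123.2)²) = √(6905.610 + 15178.240) = 148.6 m
T9: √((71.2)² + (22.9)²) = √(5069.440 + 524.410) = 74.8 m
T10: √((121.3)² + (-46.3)²) = √(14713.690 + 2143.690) = 129.8 m
T11: √((48.7)² + (-1.2)²) = √(2371.690 + 1.440) = 48.7 m
T12: √((67.9)² + (84.4)²) = √(4610.410 + 7123.360) = 108.3 m
T13: √((142.8)² + (23.2)²) = √(20391.840 + 538.240) = 144.7 m
Minimum: T11 at 48.7 m.

T11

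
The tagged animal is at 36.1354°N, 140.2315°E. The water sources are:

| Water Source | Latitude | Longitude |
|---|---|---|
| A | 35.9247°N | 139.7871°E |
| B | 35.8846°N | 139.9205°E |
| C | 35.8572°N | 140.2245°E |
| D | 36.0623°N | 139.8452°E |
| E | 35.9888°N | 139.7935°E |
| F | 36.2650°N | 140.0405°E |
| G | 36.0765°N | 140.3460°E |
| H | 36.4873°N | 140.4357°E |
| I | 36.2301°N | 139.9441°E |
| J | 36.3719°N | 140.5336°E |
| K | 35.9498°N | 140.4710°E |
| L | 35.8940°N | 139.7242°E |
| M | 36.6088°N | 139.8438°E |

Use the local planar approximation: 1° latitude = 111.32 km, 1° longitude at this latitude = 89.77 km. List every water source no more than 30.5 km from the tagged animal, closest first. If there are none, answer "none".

G, F, I, K

Distances from 36.1354°N, 140.2315°E:
A: 46.2780 km
B: 39.4831 km
C: 30.9756 km
D: 35.6201 km
E: 42.5715 km
F: 22.4082 km
G: 12.1919 km
H: 43.2503 km
I: 27.8706 km
J: 37.7967 km
K: 29.8182 km
L: 52.8778 km
M: 63.1544 km
Threshold 30.5 km: G (12.1919 km), F (22.4082 km), I (27.8706 km), K (29.8182 km) are within range.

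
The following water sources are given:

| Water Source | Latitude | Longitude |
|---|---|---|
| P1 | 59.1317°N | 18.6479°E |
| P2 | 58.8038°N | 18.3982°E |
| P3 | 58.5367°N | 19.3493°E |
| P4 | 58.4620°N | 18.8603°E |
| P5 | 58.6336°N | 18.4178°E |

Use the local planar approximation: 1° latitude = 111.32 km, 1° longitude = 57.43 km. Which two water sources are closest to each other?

P2 and P5

Pairwise distances:
P1–P2: 39.2177 km
P1–P3: 77.5224 km
P1–P4: 75.5423 km
P1–P5: 57.0014 km
P2–P3: 62.1901 km
P2–P4: 46.3899 km
P2–P5: 18.9801 km
P3–P4: 29.2886 km
P3–P5: 54.5727 km
P4–P5: 31.7917 km
Closest pair: P2–P5 at 18.9801 km.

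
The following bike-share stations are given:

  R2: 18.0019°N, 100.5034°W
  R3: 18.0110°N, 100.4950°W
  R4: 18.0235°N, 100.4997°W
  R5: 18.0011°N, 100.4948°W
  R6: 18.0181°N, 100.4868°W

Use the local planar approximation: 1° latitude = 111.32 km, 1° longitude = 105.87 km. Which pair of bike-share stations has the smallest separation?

Pairwise distances:
R2–R3: 1.3480 km
R2–R4: 2.4362 km
R2–R5: 0.9148 km
R2–R6: 2.5181 km
R3–R4: 1.4778 km
R3–R5: 1.1023 km
R3–R6: 1.1740 km
R4–R5: 2.5470 km
R4–R6: 1.4922 km
R5–R6: 2.0733 km
Closest pair: R2–R5 at 0.9148 km.

R2 and R5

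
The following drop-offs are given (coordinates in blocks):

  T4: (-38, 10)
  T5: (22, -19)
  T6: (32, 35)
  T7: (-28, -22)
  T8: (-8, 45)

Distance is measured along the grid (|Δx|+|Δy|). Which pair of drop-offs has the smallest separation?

Pairwise distances:
T4–T5: 89 blocks
T4–T6: 95 blocks
T4–T7: 42 blocks
T4–T8: 65 blocks
T5–T6: 64 blocks
T5–T7: 53 blocks
T5–T8: 94 blocks
T6–T7: 117 blocks
T6–T8: 50 blocks
T7–T8: 87 blocks
Closest pair: T4–T7 at 42 blocks.

T4 and T7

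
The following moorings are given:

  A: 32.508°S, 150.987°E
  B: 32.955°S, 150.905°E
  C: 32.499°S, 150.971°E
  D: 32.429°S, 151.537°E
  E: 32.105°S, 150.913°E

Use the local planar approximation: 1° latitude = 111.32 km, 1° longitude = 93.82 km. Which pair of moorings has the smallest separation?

A and C

Pairwise distances:
A–B: 50.351 km
A–C: 1.805 km
A–D: 52.345 km
A–E: 45.396 km
B–C: 51.138 km
B–D: 83.333 km
B–E: 94.625 km
C–D: 53.671 km
C–E: 44.196 km
D–E: 68.762 km
Closest pair: A–C at 1.805 km.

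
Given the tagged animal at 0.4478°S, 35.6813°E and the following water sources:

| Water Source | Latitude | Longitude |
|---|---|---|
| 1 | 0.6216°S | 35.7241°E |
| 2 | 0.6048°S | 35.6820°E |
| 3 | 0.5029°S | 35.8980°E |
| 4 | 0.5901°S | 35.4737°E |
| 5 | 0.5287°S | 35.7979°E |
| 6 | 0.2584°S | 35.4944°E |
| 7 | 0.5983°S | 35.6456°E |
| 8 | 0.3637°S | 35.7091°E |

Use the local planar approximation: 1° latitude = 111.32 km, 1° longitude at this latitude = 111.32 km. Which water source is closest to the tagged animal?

Distances from 0.4478°S, 35.6813°E:
1: 19.9254 km
2: 17.4774 km
3: 24.8906 km
4: 28.0180 km
5: 15.7982 km
6: 29.6212 km
7: 17.2186 km
8: 9.8602 km
Minimum: 8 at 9.8602 km.

8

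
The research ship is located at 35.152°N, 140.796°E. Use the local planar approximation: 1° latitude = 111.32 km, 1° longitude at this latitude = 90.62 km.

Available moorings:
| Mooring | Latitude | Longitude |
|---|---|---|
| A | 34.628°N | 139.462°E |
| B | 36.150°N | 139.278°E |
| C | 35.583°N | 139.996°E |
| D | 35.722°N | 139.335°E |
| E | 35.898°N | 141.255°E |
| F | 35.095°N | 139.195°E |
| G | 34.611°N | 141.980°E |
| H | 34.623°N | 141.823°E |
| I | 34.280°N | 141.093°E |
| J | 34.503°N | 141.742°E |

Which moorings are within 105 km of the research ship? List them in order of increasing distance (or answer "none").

C, E, I

Distances from 35.152°N, 140.796°E:
A: 134.225 km
B: 176.821 km
C: 86.935 km
D: 146.816 km
E: 92.879 km
F: 145.221 km
G: 123.040 km
H: 110.133 km
I: 100.733 km
J: 112.110 km
Threshold 105 km: C (86.935 km), E (92.879 km), I (100.733 km) are within range.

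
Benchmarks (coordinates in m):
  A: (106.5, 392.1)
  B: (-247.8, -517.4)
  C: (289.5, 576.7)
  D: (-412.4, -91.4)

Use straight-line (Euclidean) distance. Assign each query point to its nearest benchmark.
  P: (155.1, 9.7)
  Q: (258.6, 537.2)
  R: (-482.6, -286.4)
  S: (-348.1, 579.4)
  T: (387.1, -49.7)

P→A; Q→C; R→D; S→A; T→A

P at (155.1, 9.7):
  A: 385.5 m
  B: 663.4 m
  C: 582.7 m
  D: 576.4 m
  → nearest: A (385.5 m)
Q at (258.6, 537.2):
  A: 210.2 m
  B: 1169.9 m
  C: 50.2 m
  D: 919.4 m
  → nearest: C (50.2 m)
R at (-482.6, -286.4):
  A: 898.6 m
  B: 329.4 m
  C: 1158.1 m
  D: 207.3 m
  → nearest: D (207.3 m)
S at (-348.1, 579.4):
  A: 491.7 m
  B: 1101.4 m
  C: 637.6 m
  D: 673.9 m
  → nearest: A (491.7 m)
T at (387.1, -49.7):
  A: 523.4 m
  B: 788.6 m
  C: 634.0 m
  D: 800.6 m
  → nearest: A (523.4 m)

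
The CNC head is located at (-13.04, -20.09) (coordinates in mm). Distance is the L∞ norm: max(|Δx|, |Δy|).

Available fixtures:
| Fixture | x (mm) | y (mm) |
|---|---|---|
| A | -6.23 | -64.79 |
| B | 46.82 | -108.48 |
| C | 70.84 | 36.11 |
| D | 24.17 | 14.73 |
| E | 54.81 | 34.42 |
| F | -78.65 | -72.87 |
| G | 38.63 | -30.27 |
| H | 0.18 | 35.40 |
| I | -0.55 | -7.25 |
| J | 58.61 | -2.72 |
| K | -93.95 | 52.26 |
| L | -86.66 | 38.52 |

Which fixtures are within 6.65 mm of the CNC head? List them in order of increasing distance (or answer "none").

none

Distances from (-13.04, -20.09):
A: max(|6.81|, |-44.70|) = 44.70 mm
B: max(|59.86|, |-88.39|) = 88.39 mm
C: max(|83.88|, |56.20|) = 83.88 mm
D: max(|37.21|, |34.82|) = 37.21 mm
E: max(|67.85|, |54.51|) = 67.85 mm
F: max(|-65.61|, |-52.78|) = 65.61 mm
G: max(|51.67|, |-10.18|) = 51.67 mm
H: max(|13.22|, |55.49|) = 55.49 mm
I: max(|12.49|, |12.84|) = 12.84 mm
J: max(|71.65|, |17.37|) = 71.65 mm
K: max(|-80.91|, |72.35|) = 80.91 mm
L: max(|-73.62|, |58.61|) = 73.62 mm
Threshold 6.65 mm: none within range.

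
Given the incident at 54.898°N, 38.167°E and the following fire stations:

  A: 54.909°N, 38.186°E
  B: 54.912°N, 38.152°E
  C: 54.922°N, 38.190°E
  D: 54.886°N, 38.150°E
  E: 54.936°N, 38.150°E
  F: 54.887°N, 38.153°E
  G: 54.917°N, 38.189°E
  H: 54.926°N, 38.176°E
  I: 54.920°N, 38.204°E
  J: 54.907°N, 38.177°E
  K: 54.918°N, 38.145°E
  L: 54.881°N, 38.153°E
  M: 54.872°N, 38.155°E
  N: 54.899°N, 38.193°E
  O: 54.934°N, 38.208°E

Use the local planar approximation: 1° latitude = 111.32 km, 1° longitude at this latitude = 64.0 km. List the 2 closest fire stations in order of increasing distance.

Distances from 54.898°N, 38.167°E:
A: √((0.011·111.32)² + (0.019·64.0)²) = √(1.49945 + 1.47866) = 1.726 km
B: √((0.014·111.32)² + (-0.015·64.0)²) = √(2.42886 + 0.92160) = 1.830 km
C: √((0.024·111.32)² + (0.023·64.0)²) = √(7.13787 + 2.16678) = 3.050 km
D: √((-0.012·111.32)² + (-0.017·64.0)²) = √(1.78447 + 1.18374) = 1.723 km
E: √((0.038·111.32)² + (-0.017·64.0)²) = √(17.89425 + 1.18374) = 4.368 km
F: √((-0.011·111.32)² + (-0.014·64.0)²) = √(1.49945 + 0.80282) = 1.517 km
G: √((0.019·111.32)² + (0.022·64.0)²) = √(4.47356 + 1.98246) = 2.541 km
H: √((0.028·111.32)² + (0.009·64.0)²) = √(9.71544 + 0.33178) = 3.170 km
I: √((0.022·111.32)² + (0.037·64.0)²) = √(5.99780 + 5.60742) = 3.407 km
J: √((0.009·111.32)² + (0.010·64.0)²) = √(1.00376 + 0.40960) = 1.189 km
K: √((0.020·111.32)² + (-0.022·64.0)²) = √(4.95686 + 1.98246) = 2.634 km
L: √((-0.017·111.32)² + (-0.014·64.0)²) = √(3.58133 + 0.80282) = 2.094 km
M: √((-0.026·111.32)² + (-0.012·64.0)²) = √(8.37709 + 0.58982) = 2.994 km
N: √((0.001·111.32)² + (0.026·64.0)²) = √(0.01239 + 2.76890) = 1.668 km
O: √((0.036·111.32)² + (0.041·64.0)²) = √(16.06022 + 6.88538) = 4.790 km
Sorted: J (1.189 km) < F (1.517 km) < N (1.668 km) < D (1.723 km) < …

J, F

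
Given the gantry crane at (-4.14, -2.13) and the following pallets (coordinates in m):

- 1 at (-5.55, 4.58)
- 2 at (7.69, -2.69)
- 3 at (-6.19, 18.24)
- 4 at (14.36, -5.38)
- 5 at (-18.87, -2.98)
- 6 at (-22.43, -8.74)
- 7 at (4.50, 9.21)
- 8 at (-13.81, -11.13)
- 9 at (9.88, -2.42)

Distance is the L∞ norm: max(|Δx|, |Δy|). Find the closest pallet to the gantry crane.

1

Distances from (-4.14, -2.13):
1: max(|-1.41|, |6.71|) = 6.71 m
2: max(|11.83|, |-0.56|) = 11.83 m
3: max(|-2.05|, |20.37|) = 20.37 m
4: max(|18.50|, |-3.25|) = 18.50 m
5: max(|-14.73|, |-0.85|) = 14.73 m
6: max(|-18.29|, |-6.61|) = 18.29 m
7: max(|8.64|, |11.34|) = 11.34 m
8: max(|-9.67|, |-9.00|) = 9.67 m
9: max(|14.02|, |-0.29|) = 14.02 m
Minimum: 1 at 6.71 m.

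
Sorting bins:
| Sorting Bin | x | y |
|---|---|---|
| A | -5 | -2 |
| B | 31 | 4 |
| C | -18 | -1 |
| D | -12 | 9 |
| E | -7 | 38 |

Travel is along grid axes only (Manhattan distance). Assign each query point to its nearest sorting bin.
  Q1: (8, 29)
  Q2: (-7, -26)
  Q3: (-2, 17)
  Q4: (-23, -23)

Q1 at (8, 29):
  A: |-13| + |-31| = 13 + 31 = 44
  B: |23| + |-25| = 23 + 25 = 48
  C: |-26| + |-30| = 26 + 30 = 56
  D: |-20| + |-20| = 20 + 20 = 40
  E: |-15| + |9| = 15 + 9 = 24
  → nearest: E (24)
Q2 at (-7, -26):
  A: |2| + |24| = 2 + 24 = 26
  B: |38| + |30| = 38 + 30 = 68
  C: |-11| + |25| = 11 + 25 = 36
  D: |-5| + |35| = 5 + 35 = 40
  E: |0| + |64| = 0 + 64 = 64
  → nearest: A (26)
Q3 at (-2, 17):
  A: |-3| + |-19| = 3 + 19 = 22
  B: |33| + |-13| = 33 + 13 = 46
  C: |-16| + |-18| = 16 + 18 = 34
  D: |-10| + |-8| = 10 + 8 = 18
  E: |-5| + |21| = 5 + 21 = 26
  → nearest: D (18)
Q4 at (-23, -23):
  A: |18| + |21| = 18 + 21 = 39
  B: |54| + |27| = 54 + 27 = 81
  C: |5| + |22| = 5 + 22 = 27
  D: |11| + |32| = 11 + 32 = 43
  E: |16| + |61| = 16 + 61 = 77
  → nearest: C (27)

Q1→E; Q2→A; Q3→D; Q4→C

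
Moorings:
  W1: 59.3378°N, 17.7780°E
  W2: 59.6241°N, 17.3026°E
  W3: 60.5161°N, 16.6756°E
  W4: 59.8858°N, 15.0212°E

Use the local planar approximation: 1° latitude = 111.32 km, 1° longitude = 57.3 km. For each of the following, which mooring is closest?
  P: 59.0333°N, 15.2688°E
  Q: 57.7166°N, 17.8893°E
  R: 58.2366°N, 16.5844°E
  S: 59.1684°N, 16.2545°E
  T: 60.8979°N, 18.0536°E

P at 59.0333°N, 15.2688°E:
  W1: √((0.3045·111.32)² + (2.5092·57.3)²) = √(1149.002541 + 20671.871738) = 147.7189 km
  W2: √((0.5908·111.32)² + (2.0338·57.3)²) = √(4325.410883 + 13580.811770) = 133.8141 km
  W3: √((1.4828·111.32)² + (1.4068·57.3)²) = √(27246.551944 + 6497.914061) = 183.6967 km
  W4: √((0.8525·111.32)² + (-0.2476·57.3)²) = √(9006.066940 + 201.284589) = 95.9549 km
  → nearest: W4 (95.9549 km)
Q at 57.7166°N, 17.8893°E:
  W1: √((1.6212·111.32)² + (-0.1113·57.3)²) = √(32570.137009 + 40.672379) = 180.5846 km
  W2: √((1.9075·111.32)² + (-0.5867·57.3)²) = √(45089.507180 + 1130.163873) = 214.9876 km
  W3: √((2.7995·111.32)² + (-1.2137·57.3)²) = √(97119.701515 + 4836.508416) = 319.3058 km
  W4: √((2.1692·111.32)² + (-2.8681·57.3)²) = √(58310.341760 + 27008.335693) = 292.0936 km
  → nearest: W1 (180.5846 km)
R at 58.2366°N, 16.5844°E:
  W1: √((1.1012·111.32)² + (1.1936·57.3)²) = √(15027.225405 + 4677.640749) = 140.3740 km
  W2: √((1.3875·111.32)² + (0.7182·57.3)²) = √(23856.810392 + 1693.557886) = 159.8448 km
  W3: √((2.2795·111.32)² + (0.0912·57.3)²) = √(64391.062066 + 27.308568) = 253.8077 km
  W4: √((1.6492·111.32)² + (-1.5632·57.3)²) = √(33704.900359 + 8023.028532) = 204.2742 km
  → nearest: W1 (140.3740 km)
S at 59.1684°N, 16.2545°E:
  W1: √((0.1694·111.32)² + (1.5235·57.3)²) = √(355.609379 + 7620.687642) = 89.3101 km
  W2: √((0.4557·111.32)² + (1.0481·57.3)²) = √(2573.383147 + 3606.738751) = 78.6138 km
  W3: √((1.3477·111.32)² + (0.4211·57.3)²) = √(22507.789874 + 582.210089) = 151.9539 km
  W4: √((0.7174·111.32)² + (-1.2333·57.3)²) = √(6377.774210 + 4993.978944) = 106.6384 km
  → nearest: W2 (78.6138 km)
T at 60.8979°N, 18.0536°E:
  W1: √((-1.5601·111.32)² + (-0.2756·57.3)²) = √(30161.384217 + 249.383474) = 174.3868 km
  W2: √((-1.2738·111.32)² + (-0.7510·57.3)²) = √(20107.074378 + 1851.778843) = 148.1852 km
  W3: √((-0.3818·111.32)² + (-1.3780·57.3)²) = √(1806.417964 + 6234.586848) = 89.6716 km
  W4: √((-1.0121·111.32)² + (-3.0324·57.3)²) = √(12693.846580 + 30191.328243) = 207.0874 km
  → nearest: W3 (89.6716 km)

P→W4; Q→W1; R→W1; S→W2; T→W3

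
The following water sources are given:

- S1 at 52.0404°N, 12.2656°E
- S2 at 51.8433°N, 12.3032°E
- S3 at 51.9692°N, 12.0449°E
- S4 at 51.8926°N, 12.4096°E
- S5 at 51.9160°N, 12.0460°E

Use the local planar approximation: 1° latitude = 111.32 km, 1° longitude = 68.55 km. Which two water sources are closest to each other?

Pairwise distances:
S1–S2: 22.0920 km
S1–S3: 17.0794 km
S1–S4: 19.1871 km
S1–S5: 20.4544 km
S2–S3: 22.5819 km
S2–S4: 9.1278 km
S2–S5: 19.3998 km
S3–S4: 26.4144 km
S3–S5: 5.9227 km
S4–S5: 25.0605 km
Closest pair: S3–S5 at 5.9227 km.

S3 and S5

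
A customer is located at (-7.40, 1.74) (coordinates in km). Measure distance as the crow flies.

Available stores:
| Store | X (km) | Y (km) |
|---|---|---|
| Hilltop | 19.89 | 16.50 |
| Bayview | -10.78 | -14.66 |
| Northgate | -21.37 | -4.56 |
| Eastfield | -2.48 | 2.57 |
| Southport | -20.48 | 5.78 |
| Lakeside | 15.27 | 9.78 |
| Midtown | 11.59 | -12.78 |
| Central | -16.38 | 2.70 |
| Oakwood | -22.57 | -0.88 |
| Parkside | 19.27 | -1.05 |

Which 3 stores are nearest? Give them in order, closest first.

Distances from (-7.40, 1.74):
Hilltop: √((27.29)² + (14.76)²) = √(744.7441 + 217.8576) = 31.03 km
Bayview: √((-3.38)² + (-16.40)²) = √(11.4244 + 268.9600) = 16.74 km
Northgate: √((-13.97)² + (-6.30)²) = √(195.1609 + 39.6900) = 15.32 km
Eastfield: √((4.92)² + (0.83)²) = √(24.2064 + 0.6889) = 4.99 km
Southport: √((-13.08)² + (4.04)²) = √(171.0864 + 16.3216) = 13.69 km
Lakeside: √((22.67)² + (8.04)²) = √(513.9289 + 64.6416) = 24.05 km
Midtown: √((18.99)² + (-14.52)²) = √(360.6201 + 210.8304) = 23.91 km
Central: √((-8.98)² + (0.96)²) = √(80.6404 + 0.9216) = 9.03 km
Oakwood: √((-15.17)² + (-2.62)²) = √(230.1289 + 6.8644) = 15.39 km
Parkside: √((26.67)² + (-2.79)²) = √(711.2889 + 7.7841) = 26.82 km
Sorted: Eastfield (4.99 km) < Central (9.03 km) < Southport (13.69 km) < Northgate (15.32 km) < Oakwood (15.39 km) < …

Eastfield, Central, Southport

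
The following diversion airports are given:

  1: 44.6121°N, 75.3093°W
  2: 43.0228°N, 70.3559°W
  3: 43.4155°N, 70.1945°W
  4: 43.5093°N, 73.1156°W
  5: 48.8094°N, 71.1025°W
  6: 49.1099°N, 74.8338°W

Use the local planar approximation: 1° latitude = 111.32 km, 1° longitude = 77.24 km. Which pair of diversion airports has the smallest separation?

Pairwise distances:
1–2: 421.5261 km
1–3: 416.9194 km
1–4: 209.2398 km
1–5: 569.1204 km
1–6: 502.0403 km
2–3: 45.4582 km
2–4: 219.9315 km
2–5: 646.7404 km
2–6: 760.7835 km
3–4: 225.8673 km
3–5: 604.5310 km
3–6: 728.1739 km
4–5: 610.1525 km
4–6: 637.4275 km
5–6: 290.1405 km
Closest pair: 2–3 at 45.4582 km.

2 and 3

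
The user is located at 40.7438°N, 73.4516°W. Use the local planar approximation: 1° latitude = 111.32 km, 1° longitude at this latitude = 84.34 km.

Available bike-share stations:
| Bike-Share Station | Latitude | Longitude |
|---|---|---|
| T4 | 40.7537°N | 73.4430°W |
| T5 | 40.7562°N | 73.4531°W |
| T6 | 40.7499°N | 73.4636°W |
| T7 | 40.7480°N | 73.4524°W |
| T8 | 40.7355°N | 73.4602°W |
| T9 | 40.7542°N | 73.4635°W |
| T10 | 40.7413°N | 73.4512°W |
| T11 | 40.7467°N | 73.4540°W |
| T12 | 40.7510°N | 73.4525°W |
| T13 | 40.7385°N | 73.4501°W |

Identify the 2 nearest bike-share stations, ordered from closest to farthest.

Distances from 40.7438°N, 73.4516°W:
T4: √((0.0099·111.32)² + (0.0086·84.34)²) = √(1.214554 + 0.526095) = 1.3193 km
T5: √((0.0124·111.32)² + (-0.0015·84.34)²) = √(1.905416 + 0.016005) = 1.3862 km
T6: √((0.0061·111.32)² + (-0.0120·84.34)²) = √(0.461112 + 1.024306) = 1.2188 km
T7: √((0.0042·111.32)² + (-0.0008·84.34)²) = √(0.218597 + 0.004552) = 0.4724 km
T8: √((-0.0083·111.32)² + (-0.0086·84.34)²) = √(0.853695 + 0.526095) = 1.1746 km
T9: √((0.0104·111.32)² + (-0.0119·84.34)²) = √(1.340334 + 1.007305) = 1.5322 km
T10: √((-0.0025·111.32)² + (0.0004·84.34)²) = √(0.077451 + 0.001138) = 0.2803 km
T11: √((0.0029·111.32)² + (-0.0024·84.34)²) = √(0.104218 + 0.040972) = 0.3810 km
T12: √((0.0072·111.32)² + (-0.0009·84.34)²) = √(0.642409 + 0.005762) = 0.8051 km
T13: √((-0.0053·111.32)² + (0.0015·84.34)²) = √(0.348095 + 0.016005) = 0.6034 km
Sorted: T10 (0.2803 km) < T11 (0.3810 km) < T7 (0.4724 km) < T13 (0.6034 km) < …

T10, T11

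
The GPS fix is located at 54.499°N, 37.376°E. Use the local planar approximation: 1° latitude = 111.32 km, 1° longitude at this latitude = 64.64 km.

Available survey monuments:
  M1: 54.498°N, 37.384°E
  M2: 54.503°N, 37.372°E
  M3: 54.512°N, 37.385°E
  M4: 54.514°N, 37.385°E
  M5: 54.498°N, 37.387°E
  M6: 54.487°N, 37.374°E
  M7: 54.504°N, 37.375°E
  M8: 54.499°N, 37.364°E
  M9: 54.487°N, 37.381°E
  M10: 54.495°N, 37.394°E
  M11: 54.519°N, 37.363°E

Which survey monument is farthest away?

Distances from 54.499°N, 37.376°E:
M1: 0.529 km
M2: 0.515 km
M3: 1.560 km
M4: 1.768 km
M5: 0.720 km
M6: 1.342 km
M7: 0.560 km
M8: 0.776 km
M9: 1.374 km
M10: 1.246 km
M11: 2.380 km
Maximum: M11 at 2.380 km.

M11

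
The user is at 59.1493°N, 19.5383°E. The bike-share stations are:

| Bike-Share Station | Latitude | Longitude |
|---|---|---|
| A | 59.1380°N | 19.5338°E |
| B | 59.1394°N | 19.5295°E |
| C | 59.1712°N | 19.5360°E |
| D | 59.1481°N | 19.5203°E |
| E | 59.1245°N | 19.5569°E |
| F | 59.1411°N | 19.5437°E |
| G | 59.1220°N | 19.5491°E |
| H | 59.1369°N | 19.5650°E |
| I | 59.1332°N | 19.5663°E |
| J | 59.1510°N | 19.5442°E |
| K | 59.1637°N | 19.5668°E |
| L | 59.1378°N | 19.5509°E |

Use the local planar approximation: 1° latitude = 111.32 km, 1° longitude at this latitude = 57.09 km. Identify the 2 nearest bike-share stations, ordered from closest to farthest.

Distances from 59.1493°N, 19.5383°E:
A: √((-0.0113·111.32)² + (-0.0045·57.09)²) = √(1.582353 + 0.066000) = 1.2839 km
B: √((-0.0099·111.32)² + (-0.0088·57.09)²) = √(1.214554 + 0.252398) = 1.2112 km
C: √((0.0219·111.32)² + (-0.0023·57.09)²) = √(5.943395 + 0.017242) = 2.4414 km
D: √((-0.0012·111.32)² + (-0.0180·57.09)²) = √(0.017845 + 1.056003) = 1.0363 km
E: √((-0.0248·111.32)² + (0.0186·57.09)²) = √(7.621663 + 1.127576) = 2.9579 km
F: √((-0.0082·111.32)² + (0.0054·57.09)²) = √(0.833248 + 0.095040) = 0.9635 km
G: √((-0.0273·111.32)² + (0.0108·57.09)²) = √(9.235740 + 0.380161) = 3.1010 km
H: √((-0.0124·111.32)² + (0.0267·57.09)²) = √(1.905416 + 2.323500) = 2.0564 km
I: √((-0.0161·111.32)² + (0.0280·57.09)²) = √(3.212167 + 2.555266) = 2.4015 km
J: √((0.0017·111.32)² + (0.0059·57.09)²) = √(0.035813 + 0.113455) = 0.3864 km
K: √((0.0144·111.32)² + (0.0285·57.09)²) = √(2.569635 + 2.647341) = 2.2841 km
L: √((-0.0115·111.32)² + (0.0126·57.09)²) = √(1.638861 + 0.517441) = 1.4684 km
Sorted: J (0.3864 km) < F (0.9635 km) < D (1.0363 km) < B (1.2112 km) < …

J, F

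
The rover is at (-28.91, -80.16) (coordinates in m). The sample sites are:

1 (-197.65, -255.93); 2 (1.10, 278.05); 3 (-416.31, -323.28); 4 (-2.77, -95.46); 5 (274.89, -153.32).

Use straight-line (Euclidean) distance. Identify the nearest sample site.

4

Distances from (-28.91, -80.16):
1: 243.66 m
2: 359.46 m
3: 457.37 m
4: 30.29 m
5: 312.48 m
Minimum: 4 at 30.29 m.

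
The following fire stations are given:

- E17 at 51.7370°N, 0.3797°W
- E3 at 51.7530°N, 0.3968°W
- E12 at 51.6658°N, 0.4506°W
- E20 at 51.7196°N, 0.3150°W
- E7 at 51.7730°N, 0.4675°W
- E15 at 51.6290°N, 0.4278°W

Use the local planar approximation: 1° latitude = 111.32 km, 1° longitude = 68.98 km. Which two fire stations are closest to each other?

E17 and E3

Pairwise distances:
E17–E3: 2.1363 km
E17–E12: 9.3134 km
E17–E20: 4.8652 km
E17–E7: 7.2623 km
E17–E15: 12.4720 km
E3–E12: 10.3923 km
E3–E20: 6.7574 km
E3–E7: 5.3611 km
E3–E15: 13.9683 km
E12–E20: 11.1067 km
E12–E7: 11.9903 km
E12–E15: 4.3881 km
E20–E7: 12.0829 km
E20–E15: 12.7382 km
E7–E15: 16.2623 km
Closest pair: E17–E3 at 2.1363 km.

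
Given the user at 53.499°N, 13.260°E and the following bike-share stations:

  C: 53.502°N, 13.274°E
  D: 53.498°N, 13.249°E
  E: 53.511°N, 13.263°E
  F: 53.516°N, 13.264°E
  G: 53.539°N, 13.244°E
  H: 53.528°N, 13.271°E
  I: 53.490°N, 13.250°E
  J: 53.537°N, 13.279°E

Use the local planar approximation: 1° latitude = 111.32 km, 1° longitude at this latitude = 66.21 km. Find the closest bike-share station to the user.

D

Distances from 53.499°N, 13.260°E:
C: 0.985 km
D: 0.737 km
E: 1.351 km
F: 1.911 km
G: 4.577 km
H: 3.309 km
I: 1.201 km
J: 4.413 km
Minimum: D at 0.737 km.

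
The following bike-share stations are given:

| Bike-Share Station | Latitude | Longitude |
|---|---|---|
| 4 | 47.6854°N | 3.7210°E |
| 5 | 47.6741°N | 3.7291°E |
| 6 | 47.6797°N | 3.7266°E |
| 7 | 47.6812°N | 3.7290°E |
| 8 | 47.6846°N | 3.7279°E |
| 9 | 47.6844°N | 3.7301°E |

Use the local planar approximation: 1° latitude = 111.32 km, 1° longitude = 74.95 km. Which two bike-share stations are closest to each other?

Pairwise distances:
4–5: 1.3968 km
4–6: 0.7608 km
4–7: 0.7603 km
4–8: 0.5248 km
4–9: 0.6911 km
5–6: 0.6509 km
5–7: 0.7904 km
5–8: 1.1723 km
5–9: 1.1490 km
6–7: 0.2454 km
6–8: 0.5541 km
6–9: 0.5853 km
7–8: 0.3874 km
7–9: 0.3656 km
8–9: 0.1664 km
Closest pair: 8–9 at 0.1664 km.

8 and 9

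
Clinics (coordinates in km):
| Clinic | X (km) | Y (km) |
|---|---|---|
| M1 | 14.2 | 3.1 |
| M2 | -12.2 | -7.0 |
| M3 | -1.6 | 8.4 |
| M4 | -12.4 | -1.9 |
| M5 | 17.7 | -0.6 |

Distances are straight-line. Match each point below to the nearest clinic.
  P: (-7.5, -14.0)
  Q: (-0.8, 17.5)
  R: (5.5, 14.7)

P at (-7.5, -14.0):
  M1: 27.6 km
  M2: 8.4 km
  M3: 23.2 km
  M4: 13.1 km
  M5: 28.5 km
  → nearest: M2 (8.4 km)
Q at (-0.8, 17.5):
  M1: 20.8 km
  M2: 27.0 km
  M3: 9.1 km
  M4: 22.6 km
  M5: 25.9 km
  → nearest: M3 (9.1 km)
R at (5.5, 14.7):
  M1: 14.5 km
  M2: 28.0 km
  M3: 9.5 km
  M4: 24.4 km
  M5: 19.6 km
  → nearest: M3 (9.5 km)

P→M2; Q→M3; R→M3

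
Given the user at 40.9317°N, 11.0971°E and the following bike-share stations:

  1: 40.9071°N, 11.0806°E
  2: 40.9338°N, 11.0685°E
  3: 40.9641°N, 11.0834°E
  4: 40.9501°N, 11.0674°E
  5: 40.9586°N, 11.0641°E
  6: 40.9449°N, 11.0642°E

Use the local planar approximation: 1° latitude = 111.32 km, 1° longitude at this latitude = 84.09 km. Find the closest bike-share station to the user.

Distances from 40.9317°N, 11.0971°E:
1: 3.0699 km
2: 2.4163 km
3: 3.7863 km
4: 3.2300 km
5: 4.0826 km
6: 3.1326 km
Minimum: 2 at 2.4163 km.

2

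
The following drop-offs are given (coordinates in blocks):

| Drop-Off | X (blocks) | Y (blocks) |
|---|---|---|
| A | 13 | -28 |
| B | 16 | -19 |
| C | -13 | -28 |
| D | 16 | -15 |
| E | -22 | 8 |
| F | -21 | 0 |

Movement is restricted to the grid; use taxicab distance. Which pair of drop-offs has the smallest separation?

Pairwise distances:
A–B: 12 blocks
A–C: 26 blocks
A–D: 16 blocks
A–E: 71 blocks
A–F: 62 blocks
B–C: 38 blocks
B–D: 4 blocks
B–E: 65 blocks
B–F: 56 blocks
C–D: 42 blocks
C–E: 45 blocks
C–F: 36 blocks
D–E: 61 blocks
D–F: 52 blocks
E–F: 9 blocks
Closest pair: B–D at 4 blocks.

B and D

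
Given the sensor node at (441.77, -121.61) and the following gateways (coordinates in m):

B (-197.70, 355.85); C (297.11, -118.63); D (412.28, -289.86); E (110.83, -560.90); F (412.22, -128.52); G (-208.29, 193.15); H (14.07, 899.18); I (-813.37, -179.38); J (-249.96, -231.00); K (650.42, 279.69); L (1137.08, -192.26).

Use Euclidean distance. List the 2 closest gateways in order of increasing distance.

F, C

Distances from (441.77, -121.61):
B: 798.05 m
C: 144.69 m
D: 170.81 m
E: 550.00 m
F: 30.35 m
G: 722.25 m
H: 1106.77 m
I: 1256.47 m
J: 700.33 m
K: 452.30 m
L: 698.89 m
Sorted: F (30.35 m) < C (144.69 m) < D (170.81 m) < K (452.30 m) < …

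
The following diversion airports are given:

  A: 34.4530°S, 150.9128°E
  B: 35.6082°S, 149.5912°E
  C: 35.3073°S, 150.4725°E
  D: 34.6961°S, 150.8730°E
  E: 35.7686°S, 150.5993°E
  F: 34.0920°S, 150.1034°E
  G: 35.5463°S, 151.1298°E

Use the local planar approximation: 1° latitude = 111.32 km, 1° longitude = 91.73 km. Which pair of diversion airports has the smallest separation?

A and D

Pairwise distances:
A–D: 27.3070 km
C–E: 52.6527 km
E–G: 54.5935 km
C–G: 65.9032 km
C–D: 77.3237 km
A–F: 84.4243 km
B–C: 87.5064 km
B–E: 94.1811 km
D–F: 97.4990 km
D–G: 97.5317 km
A–C: 103.3218 km
D–E: 122.0019 km
A–G: 123.3232 km
C–F: 139.4595 km
B–G: 141.3039 km
A–E: 149.2493 km
B–D: 155.3522 km
B–F: 175.2008 km
A–B: 176.7313 km
F–G: 187.2799 km
E–F: 192.1026 km
Closest pair: A–D at 27.3070 km.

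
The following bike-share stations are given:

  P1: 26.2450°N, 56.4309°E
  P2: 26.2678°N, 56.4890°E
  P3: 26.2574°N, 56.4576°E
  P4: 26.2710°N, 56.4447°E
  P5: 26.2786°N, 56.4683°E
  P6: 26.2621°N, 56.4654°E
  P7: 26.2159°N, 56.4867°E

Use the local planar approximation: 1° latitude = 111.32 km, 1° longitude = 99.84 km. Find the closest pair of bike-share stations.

Pairwise distances:
P1–P2: √((0.0228·111.32)² + (0.0581·99.84)²) = √(6.441931 + 33.648167) = 6.3317 km
P1–P3: √((0.0124·111.32)² + (0.0267·99.84)²) = √(1.905416 + 7.106106) = 3.0019 km
P1–P4: √((0.0260·111.32)² + (0.0138·99.84)²) = √(8.377088 + 1.898311) = 3.2055 km
P1–P5: √((0.0336·111.32)² + (0.0374·99.84)²) = √(13.990233 + 13.942875) = 5.2852 km
P1–P6: √((0.0171·111.32)² + (0.0345·99.84)²) = √(3.623586 + 11.864442) = 3.9355 km
P1–P7: √((-0.0291·111.32)² + (0.0558·99.84)²) = √(10.493790 + 31.036843) = 6.4444 km
P2–P3: √((-0.0104·111.32)² + (-0.0314·99.84)²) = √(1.340334 + 9.828075) = 3.3419 km
P2–P4: √((0.0032·111.32)² + (-0.0443·99.84)²) = √(0.126896 + 19.562151) = 4.4372 km
P2–P5: √((0.0108·111.32)² + (-0.0207·99.84)²) = √(1.445419 + 4.271199) = 2.3909 km
P2–P6: √((-0.0057·111.32)² + (-0.0236·99.84)²) = √(0.402621 + 5.551792) = 2.4402 km
P2–P7: √((-0.0519·111.32)² + (-0.0023·99.84)²) = √(33.379599 + 0.052731) = 5.7821 km
P3–P4: √((0.0136·111.32)² + (-0.0129·99.84)²) = √(2.292051 + 1.658779) = 1.9877 km
P3–P5: √((0.0212·111.32)² + (0.0107·99.84)²) = √(5.569524 + 1.141239) = 2.5905 km
P3–P6: √((0.0047·111.32)² + (0.0078·99.84)²) = √(0.273742 + 0.606455) = 0.9382 km
P3–P7: √((-0.0415·111.32)² + (0.0291·99.84)²) = √(21.342367 + 8.441024) = 5.4574 km
P4–P5: √((0.0076·111.32)² + (0.0236·99.84)²) = √(0.715770 + 5.551792) = 2.5035 km
P4–P6: √((-0.0089·111.32)² + (0.0207·99.84)²) = √(0.981582 + 4.271199) = 2.2919 km
P4–P7: √((-0.0551·111.32)² + (0.0420·99.84)²) = √(37.622668 + 17.583597) = 7.4301 km
P5–P6: √((-0.0165·111.32)² + (-0.0029·99.84)²) = √(3.373761 + 0.083831) = 1.8595 km
P5–P7: √((-0.0627·111.32)² + (0.0184·99.84)²) = √(48.717105 + 3.374775) = 7.2175 km
P6–P7: √((-0.0462·111.32)² + (0.0213·99.84)²) = √(26.450284 + 4.522394) = 5.5653 km
Closest pair: P3–P6 at 0.9382 km.

P3 and P6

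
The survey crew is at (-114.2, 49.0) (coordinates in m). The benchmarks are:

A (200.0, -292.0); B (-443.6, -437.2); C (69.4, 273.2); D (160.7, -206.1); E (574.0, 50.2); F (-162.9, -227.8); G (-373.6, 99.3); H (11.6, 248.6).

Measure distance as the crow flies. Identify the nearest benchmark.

Distances from (-114.2, 49.0):
A: √((314.2)² + (-341.0)²) = √(98721.640 + 116281.000) = 463.7 m
B: √((-329.4)² + (-486.2)²) = √(108504.360 + 236390.440) = 587.3 m
C: √((183.6)² + (224.2)²) = √(33708.960 + 50265.640) = 289.8 m
D: √((274.9)² + (-255.1)²) = √(75570.010 + 65076.010) = 375.0 m
E: √((688.2)² + (1.2)²) = √(473619.240 + 1.440) = 688.2 m
F: √((-48.7)² + (-276.8)²) = √(2371.690 + 76618.240) = 281.1 m
G: √((-259.4)² + (50.3)²) = √(67288.360 + 2530.090) = 264.2 m
H: √((125.8)² + (199.6)²) = √(15825.640 + 39840.160) = 235.9 m
Minimum: H at 235.9 m.

H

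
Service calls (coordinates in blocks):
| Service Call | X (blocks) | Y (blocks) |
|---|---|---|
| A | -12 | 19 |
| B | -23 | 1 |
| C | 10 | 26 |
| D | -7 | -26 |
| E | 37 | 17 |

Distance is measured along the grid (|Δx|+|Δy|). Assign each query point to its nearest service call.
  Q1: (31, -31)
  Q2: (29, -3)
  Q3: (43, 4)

Q1 at (31, -31):
  A: 93 blocks
  B: 86 blocks
  C: 78 blocks
  D: 43 blocks
  E: 54 blocks
  → nearest: D (43 blocks)
Q2 at (29, -3):
  A: 63 blocks
  B: 56 blocks
  C: 48 blocks
  D: 59 blocks
  E: 28 blocks
  → nearest: E (28 blocks)
Q3 at (43, 4):
  A: 70 blocks
  B: 69 blocks
  C: 55 blocks
  D: 80 blocks
  E: 19 blocks
  → nearest: E (19 blocks)

Q1→D; Q2→E; Q3→E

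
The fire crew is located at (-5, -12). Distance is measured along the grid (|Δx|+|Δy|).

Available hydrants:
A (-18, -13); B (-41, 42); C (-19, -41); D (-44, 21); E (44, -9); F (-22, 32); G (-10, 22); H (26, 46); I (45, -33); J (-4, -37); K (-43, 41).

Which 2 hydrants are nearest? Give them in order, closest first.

Distances from (-5, -12):
A: 14
B: 90
C: 43
D: 72
E: 52
F: 61
G: 39
H: 89
I: 71
J: 26
K: 91
Sorted: A (14) < J (26) < G (39) < C (43) < …

A, J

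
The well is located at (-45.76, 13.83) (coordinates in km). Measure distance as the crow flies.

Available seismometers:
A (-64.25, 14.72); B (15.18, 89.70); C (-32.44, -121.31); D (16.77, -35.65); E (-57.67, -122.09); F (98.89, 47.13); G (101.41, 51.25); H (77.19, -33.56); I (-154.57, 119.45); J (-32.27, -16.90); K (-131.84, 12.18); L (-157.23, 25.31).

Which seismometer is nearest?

A

Distances from (-45.76, 13.83):
A: 18.51 km
B: 97.31 km
C: 135.79 km
D: 79.74 km
E: 136.44 km
F: 148.43 km
G: 151.85 km
H: 131.77 km
I: 151.64 km
J: 33.56 km
K: 86.10 km
L: 112.06 km
Minimum: A at 18.51 km.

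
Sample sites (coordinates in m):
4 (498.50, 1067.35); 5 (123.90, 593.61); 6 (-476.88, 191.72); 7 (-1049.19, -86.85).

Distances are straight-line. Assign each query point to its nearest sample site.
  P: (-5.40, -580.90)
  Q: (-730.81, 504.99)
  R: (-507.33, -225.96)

P→6; Q→6; R→6

P at (-5.40, -580.90):
  4: 1723.56 m
  5: 1181.61 m
  6: 905.12 m
  7: 1154.81 m
  → nearest: 6 (905.12 m)
Q at (-730.81, 504.99):
  4: 1351.83 m
  5: 859.29 m
  6: 403.26 m
  7: 672.04 m
  → nearest: 6 (403.26 m)
R at (-507.33, -225.96):
  4: 1638.40 m
  5: 1034.48 m
  6: 418.79 m
  7: 559.43 m
  → nearest: 6 (418.79 m)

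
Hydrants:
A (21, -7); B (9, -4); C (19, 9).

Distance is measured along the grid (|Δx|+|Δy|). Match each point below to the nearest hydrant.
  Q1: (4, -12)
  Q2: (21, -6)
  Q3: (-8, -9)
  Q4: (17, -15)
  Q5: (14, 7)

Q1 at (4, -12):
  A: 22
  B: 13
  C: 36
  → nearest: B (13)
Q2 at (21, -6):
  A: 1
  B: 14
  C: 17
  → nearest: A (1)
Q3 at (-8, -9):
  A: 31
  B: 22
  C: 45
  → nearest: B (22)
Q4 at (17, -15):
  A: 12
  B: 19
  C: 26
  → nearest: A (12)
Q5 at (14, 7):
  A: 21
  B: 16
  C: 7
  → nearest: C (7)

Q1→B; Q2→A; Q3→B; Q4→A; Q5→C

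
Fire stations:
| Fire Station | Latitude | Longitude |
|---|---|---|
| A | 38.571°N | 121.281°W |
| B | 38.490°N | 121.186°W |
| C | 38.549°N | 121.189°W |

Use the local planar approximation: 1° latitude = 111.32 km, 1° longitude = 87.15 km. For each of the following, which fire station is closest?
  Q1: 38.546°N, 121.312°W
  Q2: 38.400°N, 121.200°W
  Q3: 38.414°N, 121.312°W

Q1 at 38.546°N, 121.312°W:
  A: √((0.025·111.32)² + (0.031·87.15)²) = √(7.74509 + 7.29891) = 3.879 km
  B: √((-0.056·111.32)² + (0.126·87.15)²) = √(38.86176 + 120.58016) = 12.627 km
  C: √((0.003·111.32)² + (0.123·87.15)²) = √(0.11153 + 114.90661) = 10.725 km
  → nearest: A (3.879 km)
Q2 at 38.400°N, 121.200°W:
  A: √((0.171·111.32)² + (-0.081·87.15)²) = √(362.35864 + 49.83160) = 20.302 km
  B: √((0.090·111.32)² + (0.014·87.15)²) = √(100.37635 + 1.48864) = 10.093 km
  C: √((0.149·111.32)² + (0.011·87.15)²) = √(275.11795 + 0.91901) = 16.614 km
  → nearest: B (10.093 km)
Q3 at 38.414°N, 121.312°W:
  A: √((0.157·111.32)² + (0.031·87.15)²) = √(305.45392 + 7.29891) = 17.685 km
  B: √((0.076·111.32)² + (0.126·87.15)²) = √(71.57701 + 120.58016) = 13.862 km
  C: √((0.135·111.32)² + (0.123·87.15)²) = √(225.84680 + 114.90661) = 18.460 km
  → nearest: B (13.862 km)

Q1→A; Q2→B; Q3→B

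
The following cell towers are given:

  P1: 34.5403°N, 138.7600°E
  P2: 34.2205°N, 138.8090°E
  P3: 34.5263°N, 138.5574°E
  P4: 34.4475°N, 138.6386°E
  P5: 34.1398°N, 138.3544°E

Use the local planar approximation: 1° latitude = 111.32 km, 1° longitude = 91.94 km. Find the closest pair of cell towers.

P3 and P4

Pairwise distances:
P1–P2: √((-0.3198·111.32)² + (0.0490·91.94)²) = √(1267.369683 + 20.295566) = 35.8841 km
P1–P3: √((-0.0140·111.32)² + (-0.2026·91.94)²) = √(2.428860 + 346.966768) = 18.6921 km
P1–P4: √((-0.0928·111.32)² + (-0.1214·91.94)²) = √(106.719148 + 124.579439) = 15.2085 km
P1–P5: √((-0.4005·111.32)² + (-0.4056·91.94)²) = √(1987.702739 + 1390.608538) = 58.1232 km
P2–P3: √((0.3058·111.32)² + (-0.2516·91.94)²) = √(1158.834343 + 535.094235) = 41.1574 km
P2–P4: √((0.2270·111.32)² + (-0.1704·91.94)²) = √(638.554706 + 245.441604) = 29.7321 km
P2–P5: √((-0.0807·111.32)² + (-0.4546·91.94)²) = √(80.703703 + 1746.899263) = 42.7505 km
P3–P4: √((-0.0788·111.32)² + (0.0812·91.94)²) = √(76.948265 + 55.734108) = 11.5188 km
P3–P5: √((-0.3865·111.32)² + (-0.2030·91.94)²) = √(1851.166114 + 348.338177) = 46.8989 km
P4–P5: √((-0.3077·111.32)² + (-0.2842·91.94)²) = √(1173.279244 + 682.742827) = 43.0816 km
Closest pair: P3–P4 at 11.5188 km.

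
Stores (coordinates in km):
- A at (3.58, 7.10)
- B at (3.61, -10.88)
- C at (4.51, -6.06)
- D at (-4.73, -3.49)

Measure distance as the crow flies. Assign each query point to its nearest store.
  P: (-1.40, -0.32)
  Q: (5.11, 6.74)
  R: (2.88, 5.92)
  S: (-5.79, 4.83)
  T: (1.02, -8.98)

P→D; Q→A; R→A; S→D; T→B

P at (-1.40, -0.32):
  A: 8.94 km
  B: 11.69 km
  C: 8.24 km
  D: 4.60 km
  → nearest: D (4.60 km)
Q at (5.11, 6.74):
  A: 1.57 km
  B: 17.68 km
  C: 12.81 km
  D: 14.19 km
  → nearest: A (1.57 km)
R at (2.88, 5.92):
  A: 1.37 km
  B: 16.82 km
  C: 12.09 km
  D: 12.10 km
  → nearest: A (1.37 km)
S at (-5.79, 4.83):
  A: 9.64 km
  B: 18.31 km
  C: 14.99 km
  D: 8.39 km
  → nearest: D (8.39 km)
T at (1.02, -8.98):
  A: 16.28 km
  B: 3.21 km
  C: 4.55 km
  D: 7.95 km
  → nearest: B (3.21 km)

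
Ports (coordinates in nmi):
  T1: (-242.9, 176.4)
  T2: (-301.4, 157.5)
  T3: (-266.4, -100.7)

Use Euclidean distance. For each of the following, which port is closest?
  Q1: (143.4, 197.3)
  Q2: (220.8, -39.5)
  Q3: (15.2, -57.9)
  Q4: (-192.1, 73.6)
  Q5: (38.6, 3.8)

Q1 at (143.4, 197.3):
  T1: √((-386.3)² + (-20.9)²) = √(149227.690 + 436.810) = 386.9 nmi
  T2: √((-444.8)² + (-39.8)²) = √(197847.040 + 1584.040) = 446.6 nmi
  T3: √((-409.8)² + (-298.0)²) = √(167936.040 + 88804.000) = 506.7 nmi
  → nearest: T1 (386.9 nmi)
Q2 at (220.8, -39.5):
  T1: √((-463.7)² + (215.9)²) = √(215017.690 + 46612.810) = 511.5 nmi
  T2: √((-522.2)² + (197.0)²) = √(272692.840 + 38809.000) = 558.1 nmi
  T3: √((-487.2)² + (-61.2)²) = √(237363.840 + 3745.440) = 491.0 nmi
  → nearest: T3 (491.0 nmi)
Q3 at (15.2, -57.9):
  T1: √((-258.1)² + (234.3)²) = √(66615.610 + 54896.490) = 348.6 nmi
  T2: √((-316.6)² + (215.4)²) = √(100235.560 + 46397.160) = 382.9 nmi
  T3: √((-281.6)² + (-42.8)²) = √(79298.560 + 1831.840) = 284.8 nmi
  → nearest: T3 (284.8 nmi)
Q4 at (-192.1, 73.6):
  T1: √((-50.8)² + (102.8)²) = √(2580.640 + 10567.840) = 114.7 nmi
  T2: √((-109.3)² + (83.9)²) = √(11946.490 + 7039.210) = 137.8 nmi
  T3: √((-74.3)² + (-174.3)²) = √(5520.490 + 30380.490) = 189.5 nmi
  → nearest: T1 (114.7 nmi)
Q5 at (38.6, 3.8):
  T1: √((-281.5)² + (172.6)²) = √(79242.250 + 29790.760) = 330.2 nmi
  T2: √((-340.0)² + (153.7)²) = √(115600.000 + 23623.690) = 373.1 nmi
  T3: √((-305.0)² + (-104.5)²) = √(93025.000 + 10920.250) = 322.4 nmi
  → nearest: T3 (322.4 nmi)

Q1→T1; Q2→T3; Q3→T3; Q4→T1; Q5→T3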